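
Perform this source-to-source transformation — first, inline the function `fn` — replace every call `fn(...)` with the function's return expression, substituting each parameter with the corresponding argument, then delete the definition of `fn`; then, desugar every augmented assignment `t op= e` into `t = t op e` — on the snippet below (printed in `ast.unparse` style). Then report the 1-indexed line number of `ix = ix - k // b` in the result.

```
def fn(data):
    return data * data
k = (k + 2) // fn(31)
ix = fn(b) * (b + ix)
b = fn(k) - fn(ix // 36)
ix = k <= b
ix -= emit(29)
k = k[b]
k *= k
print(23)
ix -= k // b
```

Transformed code:
k = (k + 2) // (31 * 31)
ix = b * b * (b + ix)
b = k * k - ix // 36 * (ix // 36)
ix = k <= b
ix = ix - emit(29)
k = k[b]
k = k * k
print(23)
ix = ix - k // b

9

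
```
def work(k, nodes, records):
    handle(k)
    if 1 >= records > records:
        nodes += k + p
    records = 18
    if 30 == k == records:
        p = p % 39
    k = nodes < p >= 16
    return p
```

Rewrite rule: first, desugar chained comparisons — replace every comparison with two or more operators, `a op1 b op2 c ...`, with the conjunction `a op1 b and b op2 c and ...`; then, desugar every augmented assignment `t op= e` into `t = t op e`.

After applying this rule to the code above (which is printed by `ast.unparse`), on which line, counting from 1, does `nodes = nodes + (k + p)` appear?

4

Transformed code:
def work(k, nodes, records):
    handle(k)
    if 1 >= records and records > records:
        nodes = nodes + (k + p)
    records = 18
    if 30 == k and k == records:
        p = p % 39
    k = nodes < p and p >= 16
    return p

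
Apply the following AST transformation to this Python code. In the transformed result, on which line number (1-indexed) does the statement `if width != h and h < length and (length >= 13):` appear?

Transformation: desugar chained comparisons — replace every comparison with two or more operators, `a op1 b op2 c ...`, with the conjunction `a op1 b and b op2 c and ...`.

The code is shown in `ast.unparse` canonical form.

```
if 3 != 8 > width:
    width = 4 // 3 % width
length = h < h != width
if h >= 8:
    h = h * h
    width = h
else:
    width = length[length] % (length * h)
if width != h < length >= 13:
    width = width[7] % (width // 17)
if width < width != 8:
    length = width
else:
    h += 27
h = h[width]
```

Transformed code:
if 3 != 8 and 8 > width:
    width = 4 // 3 % width
length = h < h and h != width
if h >= 8:
    h = h * h
    width = h
else:
    width = length[length] % (length * h)
if width != h and h < length and (length >= 13):
    width = width[7] % (width // 17)
if width < width and width != 8:
    length = width
else:
    h += 27
h = h[width]

9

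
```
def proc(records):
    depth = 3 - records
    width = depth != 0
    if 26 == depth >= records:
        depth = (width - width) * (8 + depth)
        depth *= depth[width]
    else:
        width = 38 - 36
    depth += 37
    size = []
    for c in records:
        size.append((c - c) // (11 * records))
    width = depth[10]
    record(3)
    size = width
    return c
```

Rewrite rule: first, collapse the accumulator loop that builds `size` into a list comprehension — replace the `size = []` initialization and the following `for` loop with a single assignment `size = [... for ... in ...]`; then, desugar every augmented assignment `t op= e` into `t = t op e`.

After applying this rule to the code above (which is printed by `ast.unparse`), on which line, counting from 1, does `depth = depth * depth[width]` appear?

Transformed code:
def proc(records):
    depth = 3 - records
    width = depth != 0
    if 26 == depth >= records:
        depth = (width - width) * (8 + depth)
        depth = depth * depth[width]
    else:
        width = 38 - 36
    depth = depth + 37
    size = [(c - c) // (11 * records) for c in records]
    width = depth[10]
    record(3)
    size = width
    return c

6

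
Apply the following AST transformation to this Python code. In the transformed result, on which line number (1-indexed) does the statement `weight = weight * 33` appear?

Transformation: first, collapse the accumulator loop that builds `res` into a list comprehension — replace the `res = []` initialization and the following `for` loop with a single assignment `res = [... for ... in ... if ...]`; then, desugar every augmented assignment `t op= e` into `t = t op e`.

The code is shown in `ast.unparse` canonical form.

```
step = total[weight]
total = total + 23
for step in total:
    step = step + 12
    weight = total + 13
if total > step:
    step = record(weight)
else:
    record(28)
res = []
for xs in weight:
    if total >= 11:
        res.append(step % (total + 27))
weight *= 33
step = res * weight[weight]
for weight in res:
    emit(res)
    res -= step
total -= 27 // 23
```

11

Transformed code:
step = total[weight]
total = total + 23
for step in total:
    step = step + 12
    weight = total + 13
if total > step:
    step = record(weight)
else:
    record(28)
res = [step % (total + 27) for xs in weight if total >= 11]
weight = weight * 33
step = res * weight[weight]
for weight in res:
    emit(res)
    res = res - step
total = total - 27 // 23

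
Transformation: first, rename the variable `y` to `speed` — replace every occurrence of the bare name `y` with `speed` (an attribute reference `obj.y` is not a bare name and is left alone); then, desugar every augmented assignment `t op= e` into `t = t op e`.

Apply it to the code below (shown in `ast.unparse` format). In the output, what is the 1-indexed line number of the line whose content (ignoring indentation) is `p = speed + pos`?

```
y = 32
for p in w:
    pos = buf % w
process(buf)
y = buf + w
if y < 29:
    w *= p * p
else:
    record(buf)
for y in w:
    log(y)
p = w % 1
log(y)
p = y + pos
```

Transformed code:
speed = 32
for p in w:
    pos = buf % w
process(buf)
speed = buf + w
if speed < 29:
    w = w * (p * p)
else:
    record(buf)
for speed in w:
    log(speed)
p = w % 1
log(speed)
p = speed + pos

14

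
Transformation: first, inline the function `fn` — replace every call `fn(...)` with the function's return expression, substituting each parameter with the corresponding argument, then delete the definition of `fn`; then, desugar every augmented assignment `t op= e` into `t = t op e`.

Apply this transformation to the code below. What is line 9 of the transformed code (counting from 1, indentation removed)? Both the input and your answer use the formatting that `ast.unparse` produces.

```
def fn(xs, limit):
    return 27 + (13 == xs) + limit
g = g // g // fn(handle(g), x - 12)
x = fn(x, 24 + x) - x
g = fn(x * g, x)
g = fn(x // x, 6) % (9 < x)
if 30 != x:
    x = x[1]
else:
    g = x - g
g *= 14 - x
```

g = g * (14 - x)

Transformed code:
g = g // g // (27 + (13 == handle(g)) + (x - 12))
x = 27 + (13 == x) + (24 + x) - x
g = 27 + (13 == x * g) + x
g = (27 + (13 == x // x) + 6) % (9 < x)
if 30 != x:
    x = x[1]
else:
    g = x - g
g = g * (14 - x)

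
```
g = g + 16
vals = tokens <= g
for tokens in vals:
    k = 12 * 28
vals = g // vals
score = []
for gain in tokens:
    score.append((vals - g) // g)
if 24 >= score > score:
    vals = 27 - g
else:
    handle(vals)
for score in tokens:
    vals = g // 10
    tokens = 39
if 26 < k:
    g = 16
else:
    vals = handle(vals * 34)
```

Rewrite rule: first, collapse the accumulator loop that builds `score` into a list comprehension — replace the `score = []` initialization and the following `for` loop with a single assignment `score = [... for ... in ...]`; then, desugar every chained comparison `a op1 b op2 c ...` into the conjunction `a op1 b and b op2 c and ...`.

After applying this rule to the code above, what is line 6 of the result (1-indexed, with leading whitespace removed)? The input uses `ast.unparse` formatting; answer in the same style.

score = [(vals - g) // g for gain in tokens]

Transformed code:
g = g + 16
vals = tokens <= g
for tokens in vals:
    k = 12 * 28
vals = g // vals
score = [(vals - g) // g for gain in tokens]
if 24 >= score and score > score:
    vals = 27 - g
else:
    handle(vals)
for score in tokens:
    vals = g // 10
    tokens = 39
if 26 < k:
    g = 16
else:
    vals = handle(vals * 34)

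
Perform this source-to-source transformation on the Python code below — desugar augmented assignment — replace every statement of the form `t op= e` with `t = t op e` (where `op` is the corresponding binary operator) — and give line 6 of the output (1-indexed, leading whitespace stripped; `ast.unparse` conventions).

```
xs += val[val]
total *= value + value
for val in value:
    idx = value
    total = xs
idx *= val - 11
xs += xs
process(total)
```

idx = idx * (val - 11)

Transformed code:
xs = xs + val[val]
total = total * (value + value)
for val in value:
    idx = value
    total = xs
idx = idx * (val - 11)
xs = xs + xs
process(total)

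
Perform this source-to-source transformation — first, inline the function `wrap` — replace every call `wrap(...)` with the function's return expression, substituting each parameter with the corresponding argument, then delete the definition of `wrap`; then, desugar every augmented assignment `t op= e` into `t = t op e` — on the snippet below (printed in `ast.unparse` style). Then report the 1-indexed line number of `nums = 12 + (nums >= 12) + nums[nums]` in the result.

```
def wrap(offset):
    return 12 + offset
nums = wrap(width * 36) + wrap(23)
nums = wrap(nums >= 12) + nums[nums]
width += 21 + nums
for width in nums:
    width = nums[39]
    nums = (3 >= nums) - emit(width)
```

2

Transformed code:
nums = 12 + width * 36 + (12 + 23)
nums = 12 + (nums >= 12) + nums[nums]
width = width + (21 + nums)
for width in nums:
    width = nums[39]
    nums = (3 >= nums) - emit(width)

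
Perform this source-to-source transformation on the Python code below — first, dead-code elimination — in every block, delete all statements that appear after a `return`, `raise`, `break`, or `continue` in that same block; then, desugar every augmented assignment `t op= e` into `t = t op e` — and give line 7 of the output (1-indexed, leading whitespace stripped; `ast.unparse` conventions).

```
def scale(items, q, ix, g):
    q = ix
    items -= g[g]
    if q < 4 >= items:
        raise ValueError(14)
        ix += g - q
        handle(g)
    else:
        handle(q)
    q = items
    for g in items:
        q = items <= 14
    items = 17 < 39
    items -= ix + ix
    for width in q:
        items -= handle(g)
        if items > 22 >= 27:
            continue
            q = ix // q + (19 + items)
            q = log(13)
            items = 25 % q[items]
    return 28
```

Transformed code:
def scale(items, q, ix, g):
    q = ix
    items = items - g[g]
    if q < 4 >= items:
        raise ValueError(14)
    else:
        handle(q)
    q = items
    for g in items:
        q = items <= 14
    items = 17 < 39
    items = items - (ix + ix)
    for width in q:
        items = items - handle(g)
        if items > 22 >= 27:
            continue
    return 28

handle(q)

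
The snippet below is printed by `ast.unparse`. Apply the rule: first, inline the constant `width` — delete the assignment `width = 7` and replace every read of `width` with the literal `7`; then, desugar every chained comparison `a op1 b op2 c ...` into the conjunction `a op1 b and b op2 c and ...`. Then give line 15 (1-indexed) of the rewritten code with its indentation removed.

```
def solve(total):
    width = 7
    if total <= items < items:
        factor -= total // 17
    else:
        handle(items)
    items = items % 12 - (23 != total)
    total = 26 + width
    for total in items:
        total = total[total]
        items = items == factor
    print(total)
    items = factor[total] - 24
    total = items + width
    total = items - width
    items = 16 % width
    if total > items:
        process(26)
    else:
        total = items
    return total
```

items = 16 % 7

Transformed code:
def solve(total):
    if total <= items and items < items:
        factor -= total // 17
    else:
        handle(items)
    items = items % 12 - (23 != total)
    total = 26 + 7
    for total in items:
        total = total[total]
        items = items == factor
    print(total)
    items = factor[total] - 24
    total = items + 7
    total = items - 7
    items = 16 % 7
    if total > items:
        process(26)
    else:
        total = items
    return total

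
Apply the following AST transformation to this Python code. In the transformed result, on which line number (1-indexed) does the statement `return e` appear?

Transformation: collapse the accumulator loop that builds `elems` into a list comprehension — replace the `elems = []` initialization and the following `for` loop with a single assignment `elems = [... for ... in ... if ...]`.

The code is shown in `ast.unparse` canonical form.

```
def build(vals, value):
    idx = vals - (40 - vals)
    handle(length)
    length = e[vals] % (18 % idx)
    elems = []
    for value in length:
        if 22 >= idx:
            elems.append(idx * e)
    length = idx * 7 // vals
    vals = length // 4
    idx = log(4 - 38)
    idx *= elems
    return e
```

Transformed code:
def build(vals, value):
    idx = vals - (40 - vals)
    handle(length)
    length = e[vals] % (18 % idx)
    elems = [idx * e for value in length if 22 >= idx]
    length = idx * 7 // vals
    vals = length // 4
    idx = log(4 - 38)
    idx *= elems
    return e

10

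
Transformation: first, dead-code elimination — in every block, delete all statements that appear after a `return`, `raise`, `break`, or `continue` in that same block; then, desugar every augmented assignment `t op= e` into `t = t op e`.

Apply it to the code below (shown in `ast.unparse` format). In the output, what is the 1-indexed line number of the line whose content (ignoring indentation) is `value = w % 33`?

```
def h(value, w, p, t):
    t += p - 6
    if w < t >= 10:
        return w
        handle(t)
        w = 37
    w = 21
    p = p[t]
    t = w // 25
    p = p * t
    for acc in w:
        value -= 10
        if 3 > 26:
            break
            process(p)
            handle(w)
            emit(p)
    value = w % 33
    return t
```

Transformed code:
def h(value, w, p, t):
    t = t + (p - 6)
    if w < t >= 10:
        return w
    w = 21
    p = p[t]
    t = w // 25
    p = p * t
    for acc in w:
        value = value - 10
        if 3 > 26:
            break
    value = w % 33
    return t

13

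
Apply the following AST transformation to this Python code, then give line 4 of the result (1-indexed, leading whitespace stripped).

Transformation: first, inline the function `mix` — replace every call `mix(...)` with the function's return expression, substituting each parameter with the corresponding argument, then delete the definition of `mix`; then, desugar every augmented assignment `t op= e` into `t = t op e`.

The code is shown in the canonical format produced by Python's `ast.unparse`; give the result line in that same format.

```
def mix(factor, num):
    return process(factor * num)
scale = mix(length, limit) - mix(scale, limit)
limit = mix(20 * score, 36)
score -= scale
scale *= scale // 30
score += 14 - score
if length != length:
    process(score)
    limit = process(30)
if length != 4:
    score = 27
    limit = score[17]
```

Transformed code:
scale = process(length * limit) - process(scale * limit)
limit = process(20 * score * 36)
score = score - scale
scale = scale * (scale // 30)
score = score + (14 - score)
if length != length:
    process(score)
    limit = process(30)
if length != 4:
    score = 27
    limit = score[17]

scale = scale * (scale // 30)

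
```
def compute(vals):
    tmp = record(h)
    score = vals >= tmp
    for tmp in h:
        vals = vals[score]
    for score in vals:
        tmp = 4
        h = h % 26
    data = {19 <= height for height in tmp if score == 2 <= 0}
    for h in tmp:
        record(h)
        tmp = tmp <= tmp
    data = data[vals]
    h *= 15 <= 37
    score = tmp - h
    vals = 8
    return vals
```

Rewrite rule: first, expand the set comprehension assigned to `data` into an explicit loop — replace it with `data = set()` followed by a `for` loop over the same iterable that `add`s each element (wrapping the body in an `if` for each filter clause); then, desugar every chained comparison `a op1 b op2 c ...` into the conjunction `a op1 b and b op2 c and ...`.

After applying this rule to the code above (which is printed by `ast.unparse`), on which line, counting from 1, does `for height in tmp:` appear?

10

Transformed code:
def compute(vals):
    tmp = record(h)
    score = vals >= tmp
    for tmp in h:
        vals = vals[score]
    for score in vals:
        tmp = 4
        h = h % 26
    data = set()
    for height in tmp:
        if score == 2 and 2 <= 0:
            data.add(19 <= height)
    for h in tmp:
        record(h)
        tmp = tmp <= tmp
    data = data[vals]
    h *= 15 <= 37
    score = tmp - h
    vals = 8
    return vals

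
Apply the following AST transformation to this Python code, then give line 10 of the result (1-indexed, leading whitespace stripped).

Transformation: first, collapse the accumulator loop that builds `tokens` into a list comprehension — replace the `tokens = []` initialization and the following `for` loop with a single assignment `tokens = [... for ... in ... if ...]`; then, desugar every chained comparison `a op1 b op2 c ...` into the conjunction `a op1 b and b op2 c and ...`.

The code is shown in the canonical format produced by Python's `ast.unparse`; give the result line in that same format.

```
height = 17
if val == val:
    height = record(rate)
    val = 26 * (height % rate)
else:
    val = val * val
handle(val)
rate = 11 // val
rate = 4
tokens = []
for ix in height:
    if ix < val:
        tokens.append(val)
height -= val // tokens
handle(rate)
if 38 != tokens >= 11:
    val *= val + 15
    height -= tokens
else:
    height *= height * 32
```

tokens = [val for ix in height if ix < val]

Transformed code:
height = 17
if val == val:
    height = record(rate)
    val = 26 * (height % rate)
else:
    val = val * val
handle(val)
rate = 11 // val
rate = 4
tokens = [val for ix in height if ix < val]
height -= val // tokens
handle(rate)
if 38 != tokens and tokens >= 11:
    val *= val + 15
    height -= tokens
else:
    height *= height * 32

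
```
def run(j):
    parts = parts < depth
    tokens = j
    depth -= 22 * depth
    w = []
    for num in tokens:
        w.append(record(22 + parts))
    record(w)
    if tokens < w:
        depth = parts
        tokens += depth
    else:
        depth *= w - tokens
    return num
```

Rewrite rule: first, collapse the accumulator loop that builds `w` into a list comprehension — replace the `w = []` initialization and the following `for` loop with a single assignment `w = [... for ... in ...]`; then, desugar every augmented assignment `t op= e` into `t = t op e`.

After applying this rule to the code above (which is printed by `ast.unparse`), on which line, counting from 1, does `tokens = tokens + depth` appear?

Transformed code:
def run(j):
    parts = parts < depth
    tokens = j
    depth = depth - 22 * depth
    w = [record(22 + parts) for num in tokens]
    record(w)
    if tokens < w:
        depth = parts
        tokens = tokens + depth
    else:
        depth = depth * (w - tokens)
    return num

9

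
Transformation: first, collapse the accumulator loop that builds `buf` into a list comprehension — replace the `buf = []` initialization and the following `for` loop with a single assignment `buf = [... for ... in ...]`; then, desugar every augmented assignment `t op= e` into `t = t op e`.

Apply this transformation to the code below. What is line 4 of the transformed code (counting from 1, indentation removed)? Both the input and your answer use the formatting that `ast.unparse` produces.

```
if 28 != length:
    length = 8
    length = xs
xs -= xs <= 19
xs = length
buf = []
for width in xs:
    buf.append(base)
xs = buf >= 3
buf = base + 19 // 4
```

xs = xs - (xs <= 19)

Transformed code:
if 28 != length:
    length = 8
    length = xs
xs = xs - (xs <= 19)
xs = length
buf = [base for width in xs]
xs = buf >= 3
buf = base + 19 // 4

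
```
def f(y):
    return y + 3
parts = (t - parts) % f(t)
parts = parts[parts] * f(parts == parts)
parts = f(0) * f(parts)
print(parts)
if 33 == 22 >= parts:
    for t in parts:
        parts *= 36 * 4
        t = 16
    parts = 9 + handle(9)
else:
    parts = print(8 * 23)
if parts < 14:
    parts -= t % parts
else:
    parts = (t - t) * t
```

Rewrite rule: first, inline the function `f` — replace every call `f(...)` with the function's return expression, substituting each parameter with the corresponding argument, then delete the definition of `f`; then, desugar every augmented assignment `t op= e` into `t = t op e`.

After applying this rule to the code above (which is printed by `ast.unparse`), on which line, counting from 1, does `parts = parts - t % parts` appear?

Transformed code:
parts = (t - parts) % (t + 3)
parts = parts[parts] * ((parts == parts) + 3)
parts = (0 + 3) * (parts + 3)
print(parts)
if 33 == 22 >= parts:
    for t in parts:
        parts = parts * (36 * 4)
        t = 16
    parts = 9 + handle(9)
else:
    parts = print(8 * 23)
if parts < 14:
    parts = parts - t % parts
else:
    parts = (t - t) * t

13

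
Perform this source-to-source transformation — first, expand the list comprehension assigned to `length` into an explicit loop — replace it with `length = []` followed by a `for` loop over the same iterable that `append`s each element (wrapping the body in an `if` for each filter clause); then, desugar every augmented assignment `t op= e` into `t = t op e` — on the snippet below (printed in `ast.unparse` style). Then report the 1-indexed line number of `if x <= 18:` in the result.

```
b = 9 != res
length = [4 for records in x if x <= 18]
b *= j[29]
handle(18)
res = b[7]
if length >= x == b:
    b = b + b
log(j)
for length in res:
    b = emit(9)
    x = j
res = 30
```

Transformed code:
b = 9 != res
length = []
for records in x:
    if x <= 18:
        length.append(4)
b = b * j[29]
handle(18)
res = b[7]
if length >= x == b:
    b = b + b
log(j)
for length in res:
    b = emit(9)
    x = j
res = 30

4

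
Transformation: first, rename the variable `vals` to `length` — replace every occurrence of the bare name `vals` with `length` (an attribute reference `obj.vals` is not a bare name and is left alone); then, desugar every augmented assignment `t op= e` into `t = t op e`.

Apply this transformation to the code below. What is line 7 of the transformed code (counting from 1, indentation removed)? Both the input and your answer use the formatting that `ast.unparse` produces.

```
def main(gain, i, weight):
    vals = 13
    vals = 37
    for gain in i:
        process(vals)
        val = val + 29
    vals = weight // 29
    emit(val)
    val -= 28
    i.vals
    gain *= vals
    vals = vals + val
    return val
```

length = weight // 29

Transformed code:
def main(gain, i, weight):
    length = 13
    length = 37
    for gain in i:
        process(length)
        val = val + 29
    length = weight // 29
    emit(val)
    val = val - 28
    i.vals
    gain = gain * length
    length = length + val
    return val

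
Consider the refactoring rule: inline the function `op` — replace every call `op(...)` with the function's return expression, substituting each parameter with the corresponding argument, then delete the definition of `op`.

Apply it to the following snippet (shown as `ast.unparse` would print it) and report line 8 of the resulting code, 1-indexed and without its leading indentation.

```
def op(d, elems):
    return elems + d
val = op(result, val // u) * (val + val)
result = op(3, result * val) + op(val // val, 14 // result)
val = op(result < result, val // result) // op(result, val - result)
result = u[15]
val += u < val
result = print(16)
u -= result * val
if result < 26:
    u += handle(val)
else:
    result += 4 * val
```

if result < 26:

Transformed code:
val = (val // u + result) * (val + val)
result = result * val + 3 + (14 // result + val // val)
val = (val // result + (result < result)) // (val - result + result)
result = u[15]
val += u < val
result = print(16)
u -= result * val
if result < 26:
    u += handle(val)
else:
    result += 4 * val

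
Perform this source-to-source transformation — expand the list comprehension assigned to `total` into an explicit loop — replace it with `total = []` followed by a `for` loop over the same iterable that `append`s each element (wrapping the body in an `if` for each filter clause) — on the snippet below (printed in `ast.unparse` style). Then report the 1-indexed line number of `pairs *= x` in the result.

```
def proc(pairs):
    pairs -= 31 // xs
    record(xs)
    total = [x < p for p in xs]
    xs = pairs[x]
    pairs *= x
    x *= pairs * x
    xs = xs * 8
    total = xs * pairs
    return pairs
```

8

Transformed code:
def proc(pairs):
    pairs -= 31 // xs
    record(xs)
    total = []
    for p in xs:
        total.append(x < p)
    xs = pairs[x]
    pairs *= x
    x *= pairs * x
    xs = xs * 8
    total = xs * pairs
    return pairs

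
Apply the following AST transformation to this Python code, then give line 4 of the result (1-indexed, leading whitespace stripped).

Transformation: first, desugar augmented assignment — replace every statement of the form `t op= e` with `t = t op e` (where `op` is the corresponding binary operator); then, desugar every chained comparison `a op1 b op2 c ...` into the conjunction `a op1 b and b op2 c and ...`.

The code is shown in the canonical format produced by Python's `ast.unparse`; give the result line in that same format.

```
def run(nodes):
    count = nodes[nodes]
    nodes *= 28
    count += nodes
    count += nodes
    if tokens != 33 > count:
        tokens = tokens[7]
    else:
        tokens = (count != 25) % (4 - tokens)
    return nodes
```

Transformed code:
def run(nodes):
    count = nodes[nodes]
    nodes = nodes * 28
    count = count + nodes
    count = count + nodes
    if tokens != 33 and 33 > count:
        tokens = tokens[7]
    else:
        tokens = (count != 25) % (4 - tokens)
    return nodes

count = count + nodes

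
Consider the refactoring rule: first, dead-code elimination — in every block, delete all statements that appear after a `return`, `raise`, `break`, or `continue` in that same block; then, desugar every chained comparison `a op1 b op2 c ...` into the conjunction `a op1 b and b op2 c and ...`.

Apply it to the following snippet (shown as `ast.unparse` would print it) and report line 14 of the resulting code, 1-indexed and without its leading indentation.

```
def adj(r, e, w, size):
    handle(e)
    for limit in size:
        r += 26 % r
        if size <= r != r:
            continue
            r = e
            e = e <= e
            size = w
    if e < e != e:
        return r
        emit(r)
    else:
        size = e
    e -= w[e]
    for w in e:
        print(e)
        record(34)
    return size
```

Transformed code:
def adj(r, e, w, size):
    handle(e)
    for limit in size:
        r += 26 % r
        if size <= r and r != r:
            continue
    if e < e and e != e:
        return r
    else:
        size = e
    e -= w[e]
    for w in e:
        print(e)
        record(34)
    return size

record(34)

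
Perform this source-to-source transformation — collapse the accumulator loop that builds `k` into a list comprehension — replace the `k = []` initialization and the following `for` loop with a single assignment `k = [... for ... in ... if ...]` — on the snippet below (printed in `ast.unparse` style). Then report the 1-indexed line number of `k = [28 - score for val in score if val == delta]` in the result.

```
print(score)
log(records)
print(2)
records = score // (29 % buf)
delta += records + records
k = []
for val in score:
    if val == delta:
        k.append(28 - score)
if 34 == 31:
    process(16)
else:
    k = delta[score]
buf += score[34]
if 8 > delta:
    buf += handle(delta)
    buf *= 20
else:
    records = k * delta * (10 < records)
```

Transformed code:
print(score)
log(records)
print(2)
records = score // (29 % buf)
delta += records + records
k = [28 - score for val in score if val == delta]
if 34 == 31:
    process(16)
else:
    k = delta[score]
buf += score[34]
if 8 > delta:
    buf += handle(delta)
    buf *= 20
else:
    records = k * delta * (10 < records)

6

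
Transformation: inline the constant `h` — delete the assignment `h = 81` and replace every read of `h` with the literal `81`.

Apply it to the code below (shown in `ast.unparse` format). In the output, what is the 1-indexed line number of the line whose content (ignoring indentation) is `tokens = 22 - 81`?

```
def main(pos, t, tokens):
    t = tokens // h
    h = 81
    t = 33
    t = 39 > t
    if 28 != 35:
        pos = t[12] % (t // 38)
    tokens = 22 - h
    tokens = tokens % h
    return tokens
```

7

Transformed code:
def main(pos, t, tokens):
    t = tokens // 81
    t = 33
    t = 39 > t
    if 28 != 35:
        pos = t[12] % (t // 38)
    tokens = 22 - 81
    tokens = tokens % 81
    return tokens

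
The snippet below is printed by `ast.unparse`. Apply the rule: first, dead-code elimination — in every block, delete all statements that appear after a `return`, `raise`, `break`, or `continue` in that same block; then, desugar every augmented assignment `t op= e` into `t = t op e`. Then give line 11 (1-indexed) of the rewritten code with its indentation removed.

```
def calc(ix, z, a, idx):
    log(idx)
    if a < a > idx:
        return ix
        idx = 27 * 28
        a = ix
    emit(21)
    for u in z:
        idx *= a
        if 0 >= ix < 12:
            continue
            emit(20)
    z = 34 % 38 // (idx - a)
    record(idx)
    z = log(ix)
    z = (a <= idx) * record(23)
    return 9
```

record(idx)

Transformed code:
def calc(ix, z, a, idx):
    log(idx)
    if a < a > idx:
        return ix
    emit(21)
    for u in z:
        idx = idx * a
        if 0 >= ix < 12:
            continue
    z = 34 % 38 // (idx - a)
    record(idx)
    z = log(ix)
    z = (a <= idx) * record(23)
    return 9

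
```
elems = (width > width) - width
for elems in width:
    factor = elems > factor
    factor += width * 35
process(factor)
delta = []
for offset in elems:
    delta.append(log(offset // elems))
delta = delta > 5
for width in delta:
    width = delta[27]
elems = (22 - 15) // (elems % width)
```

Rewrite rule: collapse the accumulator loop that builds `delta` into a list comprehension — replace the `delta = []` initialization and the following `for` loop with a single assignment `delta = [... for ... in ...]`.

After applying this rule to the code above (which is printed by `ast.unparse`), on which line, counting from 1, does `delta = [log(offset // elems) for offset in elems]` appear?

Transformed code:
elems = (width > width) - width
for elems in width:
    factor = elems > factor
    factor += width * 35
process(factor)
delta = [log(offset // elems) for offset in elems]
delta = delta > 5
for width in delta:
    width = delta[27]
elems = (22 - 15) // (elems % width)

6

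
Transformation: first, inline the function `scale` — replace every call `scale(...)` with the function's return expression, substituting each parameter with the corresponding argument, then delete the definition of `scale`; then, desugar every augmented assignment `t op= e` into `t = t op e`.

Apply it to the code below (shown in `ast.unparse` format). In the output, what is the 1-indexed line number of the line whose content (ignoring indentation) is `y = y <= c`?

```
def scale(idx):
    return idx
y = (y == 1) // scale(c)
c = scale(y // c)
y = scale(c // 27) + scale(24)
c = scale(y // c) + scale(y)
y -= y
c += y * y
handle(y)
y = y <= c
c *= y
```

8

Transformed code:
y = (y == 1) // c
c = y // c
y = c // 27 + 24
c = y // c + y
y = y - y
c = c + y * y
handle(y)
y = y <= c
c = c * y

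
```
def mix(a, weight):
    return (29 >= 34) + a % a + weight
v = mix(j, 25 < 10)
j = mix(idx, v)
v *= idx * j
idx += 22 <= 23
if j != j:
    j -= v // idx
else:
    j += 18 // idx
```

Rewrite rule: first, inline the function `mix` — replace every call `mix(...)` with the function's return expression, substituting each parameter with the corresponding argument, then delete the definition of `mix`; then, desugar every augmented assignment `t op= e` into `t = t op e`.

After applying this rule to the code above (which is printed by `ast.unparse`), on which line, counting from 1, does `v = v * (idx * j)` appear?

3

Transformed code:
v = (29 >= 34) + j % j + (25 < 10)
j = (29 >= 34) + idx % idx + v
v = v * (idx * j)
idx = idx + (22 <= 23)
if j != j:
    j = j - v // idx
else:
    j = j + 18 // idx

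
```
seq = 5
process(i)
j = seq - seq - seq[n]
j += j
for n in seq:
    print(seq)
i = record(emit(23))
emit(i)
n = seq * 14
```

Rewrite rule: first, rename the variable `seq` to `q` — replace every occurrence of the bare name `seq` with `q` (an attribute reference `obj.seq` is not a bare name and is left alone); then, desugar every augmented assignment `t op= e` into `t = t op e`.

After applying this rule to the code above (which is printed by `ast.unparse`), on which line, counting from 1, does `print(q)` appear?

6

Transformed code:
q = 5
process(i)
j = q - q - q[n]
j = j + j
for n in q:
    print(q)
i = record(emit(23))
emit(i)
n = q * 14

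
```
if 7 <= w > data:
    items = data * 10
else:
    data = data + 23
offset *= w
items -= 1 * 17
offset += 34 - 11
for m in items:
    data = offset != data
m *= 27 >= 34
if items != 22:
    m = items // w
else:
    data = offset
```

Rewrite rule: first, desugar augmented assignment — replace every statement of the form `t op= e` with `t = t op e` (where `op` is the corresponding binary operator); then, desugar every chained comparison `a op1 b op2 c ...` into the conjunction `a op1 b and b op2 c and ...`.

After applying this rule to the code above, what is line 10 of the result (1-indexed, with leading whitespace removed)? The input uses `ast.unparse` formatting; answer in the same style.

m = m * (27 >= 34)

Transformed code:
if 7 <= w and w > data:
    items = data * 10
else:
    data = data + 23
offset = offset * w
items = items - 1 * 17
offset = offset + (34 - 11)
for m in items:
    data = offset != data
m = m * (27 >= 34)
if items != 22:
    m = items // w
else:
    data = offset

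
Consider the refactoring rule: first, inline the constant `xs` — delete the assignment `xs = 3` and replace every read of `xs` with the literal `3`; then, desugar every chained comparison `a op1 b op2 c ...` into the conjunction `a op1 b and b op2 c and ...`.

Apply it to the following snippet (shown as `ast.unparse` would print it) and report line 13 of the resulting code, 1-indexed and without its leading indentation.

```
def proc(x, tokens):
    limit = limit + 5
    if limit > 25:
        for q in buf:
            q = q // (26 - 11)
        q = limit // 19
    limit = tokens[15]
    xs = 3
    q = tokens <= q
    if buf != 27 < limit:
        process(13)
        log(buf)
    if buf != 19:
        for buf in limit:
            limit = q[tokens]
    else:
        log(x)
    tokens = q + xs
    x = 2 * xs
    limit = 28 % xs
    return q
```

Transformed code:
def proc(x, tokens):
    limit = limit + 5
    if limit > 25:
        for q in buf:
            q = q // (26 - 11)
        q = limit // 19
    limit = tokens[15]
    q = tokens <= q
    if buf != 27 and 27 < limit:
        process(13)
        log(buf)
    if buf != 19:
        for buf in limit:
            limit = q[tokens]
    else:
        log(x)
    tokens = q + 3
    x = 2 * 3
    limit = 28 % 3
    return q

for buf in limit:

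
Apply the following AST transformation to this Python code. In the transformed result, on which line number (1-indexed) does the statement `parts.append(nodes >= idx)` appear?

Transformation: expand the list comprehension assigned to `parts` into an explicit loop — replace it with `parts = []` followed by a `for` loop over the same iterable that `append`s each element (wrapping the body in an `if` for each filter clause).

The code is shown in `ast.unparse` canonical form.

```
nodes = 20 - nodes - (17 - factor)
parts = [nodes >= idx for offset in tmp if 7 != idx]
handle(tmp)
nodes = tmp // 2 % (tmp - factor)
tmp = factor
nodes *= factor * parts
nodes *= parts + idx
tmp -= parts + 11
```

Transformed code:
nodes = 20 - nodes - (17 - factor)
parts = []
for offset in tmp:
    if 7 != idx:
        parts.append(nodes >= idx)
handle(tmp)
nodes = tmp // 2 % (tmp - factor)
tmp = factor
nodes *= factor * parts
nodes *= parts + idx
tmp -= parts + 11

5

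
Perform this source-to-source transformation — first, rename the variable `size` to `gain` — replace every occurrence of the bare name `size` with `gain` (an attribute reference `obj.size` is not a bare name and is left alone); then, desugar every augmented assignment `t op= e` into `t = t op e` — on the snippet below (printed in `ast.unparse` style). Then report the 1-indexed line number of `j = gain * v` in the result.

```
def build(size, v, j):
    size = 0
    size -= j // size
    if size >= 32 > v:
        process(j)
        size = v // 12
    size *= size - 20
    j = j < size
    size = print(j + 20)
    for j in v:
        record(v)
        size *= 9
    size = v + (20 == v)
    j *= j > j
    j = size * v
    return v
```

15

Transformed code:
def build(gain, v, j):
    gain = 0
    gain = gain - j // gain
    if gain >= 32 > v:
        process(j)
        gain = v // 12
    gain = gain * (gain - 20)
    j = j < gain
    gain = print(j + 20)
    for j in v:
        record(v)
        gain = gain * 9
    gain = v + (20 == v)
    j = j * (j > j)
    j = gain * v
    return v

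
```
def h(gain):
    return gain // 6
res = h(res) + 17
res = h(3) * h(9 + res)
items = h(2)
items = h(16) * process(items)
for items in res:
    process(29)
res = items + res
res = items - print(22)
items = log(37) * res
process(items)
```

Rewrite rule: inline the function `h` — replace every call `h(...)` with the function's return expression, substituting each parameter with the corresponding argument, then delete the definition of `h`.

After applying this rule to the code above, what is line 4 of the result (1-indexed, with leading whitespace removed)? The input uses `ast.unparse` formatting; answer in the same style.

items = 16 // 6 * process(items)

Transformed code:
res = res // 6 + 17
res = 3 // 6 * ((9 + res) // 6)
items = 2 // 6
items = 16 // 6 * process(items)
for items in res:
    process(29)
res = items + res
res = items - print(22)
items = log(37) * res
process(items)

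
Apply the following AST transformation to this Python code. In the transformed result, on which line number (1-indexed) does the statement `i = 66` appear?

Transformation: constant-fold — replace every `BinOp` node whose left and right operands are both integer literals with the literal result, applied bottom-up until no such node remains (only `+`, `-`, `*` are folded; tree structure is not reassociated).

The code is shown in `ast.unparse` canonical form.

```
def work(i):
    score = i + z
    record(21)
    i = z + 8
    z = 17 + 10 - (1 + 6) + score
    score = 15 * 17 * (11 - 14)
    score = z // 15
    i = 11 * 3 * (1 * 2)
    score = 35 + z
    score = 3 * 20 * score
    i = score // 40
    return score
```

Transformed code:
def work(i):
    score = i + z
    record(21)
    i = z + 8
    z = 20 + score
    score = -765
    score = z // 15
    i = 66
    score = 35 + z
    score = 60 * score
    i = score // 40
    return score

8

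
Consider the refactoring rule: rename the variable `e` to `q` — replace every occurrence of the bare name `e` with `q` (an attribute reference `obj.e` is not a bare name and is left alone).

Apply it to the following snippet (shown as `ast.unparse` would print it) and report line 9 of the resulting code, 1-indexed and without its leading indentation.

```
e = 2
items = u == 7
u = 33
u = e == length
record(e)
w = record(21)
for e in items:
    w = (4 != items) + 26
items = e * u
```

items = q * u

Transformed code:
q = 2
items = u == 7
u = 33
u = q == length
record(q)
w = record(21)
for q in items:
    w = (4 != items) + 26
items = q * u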